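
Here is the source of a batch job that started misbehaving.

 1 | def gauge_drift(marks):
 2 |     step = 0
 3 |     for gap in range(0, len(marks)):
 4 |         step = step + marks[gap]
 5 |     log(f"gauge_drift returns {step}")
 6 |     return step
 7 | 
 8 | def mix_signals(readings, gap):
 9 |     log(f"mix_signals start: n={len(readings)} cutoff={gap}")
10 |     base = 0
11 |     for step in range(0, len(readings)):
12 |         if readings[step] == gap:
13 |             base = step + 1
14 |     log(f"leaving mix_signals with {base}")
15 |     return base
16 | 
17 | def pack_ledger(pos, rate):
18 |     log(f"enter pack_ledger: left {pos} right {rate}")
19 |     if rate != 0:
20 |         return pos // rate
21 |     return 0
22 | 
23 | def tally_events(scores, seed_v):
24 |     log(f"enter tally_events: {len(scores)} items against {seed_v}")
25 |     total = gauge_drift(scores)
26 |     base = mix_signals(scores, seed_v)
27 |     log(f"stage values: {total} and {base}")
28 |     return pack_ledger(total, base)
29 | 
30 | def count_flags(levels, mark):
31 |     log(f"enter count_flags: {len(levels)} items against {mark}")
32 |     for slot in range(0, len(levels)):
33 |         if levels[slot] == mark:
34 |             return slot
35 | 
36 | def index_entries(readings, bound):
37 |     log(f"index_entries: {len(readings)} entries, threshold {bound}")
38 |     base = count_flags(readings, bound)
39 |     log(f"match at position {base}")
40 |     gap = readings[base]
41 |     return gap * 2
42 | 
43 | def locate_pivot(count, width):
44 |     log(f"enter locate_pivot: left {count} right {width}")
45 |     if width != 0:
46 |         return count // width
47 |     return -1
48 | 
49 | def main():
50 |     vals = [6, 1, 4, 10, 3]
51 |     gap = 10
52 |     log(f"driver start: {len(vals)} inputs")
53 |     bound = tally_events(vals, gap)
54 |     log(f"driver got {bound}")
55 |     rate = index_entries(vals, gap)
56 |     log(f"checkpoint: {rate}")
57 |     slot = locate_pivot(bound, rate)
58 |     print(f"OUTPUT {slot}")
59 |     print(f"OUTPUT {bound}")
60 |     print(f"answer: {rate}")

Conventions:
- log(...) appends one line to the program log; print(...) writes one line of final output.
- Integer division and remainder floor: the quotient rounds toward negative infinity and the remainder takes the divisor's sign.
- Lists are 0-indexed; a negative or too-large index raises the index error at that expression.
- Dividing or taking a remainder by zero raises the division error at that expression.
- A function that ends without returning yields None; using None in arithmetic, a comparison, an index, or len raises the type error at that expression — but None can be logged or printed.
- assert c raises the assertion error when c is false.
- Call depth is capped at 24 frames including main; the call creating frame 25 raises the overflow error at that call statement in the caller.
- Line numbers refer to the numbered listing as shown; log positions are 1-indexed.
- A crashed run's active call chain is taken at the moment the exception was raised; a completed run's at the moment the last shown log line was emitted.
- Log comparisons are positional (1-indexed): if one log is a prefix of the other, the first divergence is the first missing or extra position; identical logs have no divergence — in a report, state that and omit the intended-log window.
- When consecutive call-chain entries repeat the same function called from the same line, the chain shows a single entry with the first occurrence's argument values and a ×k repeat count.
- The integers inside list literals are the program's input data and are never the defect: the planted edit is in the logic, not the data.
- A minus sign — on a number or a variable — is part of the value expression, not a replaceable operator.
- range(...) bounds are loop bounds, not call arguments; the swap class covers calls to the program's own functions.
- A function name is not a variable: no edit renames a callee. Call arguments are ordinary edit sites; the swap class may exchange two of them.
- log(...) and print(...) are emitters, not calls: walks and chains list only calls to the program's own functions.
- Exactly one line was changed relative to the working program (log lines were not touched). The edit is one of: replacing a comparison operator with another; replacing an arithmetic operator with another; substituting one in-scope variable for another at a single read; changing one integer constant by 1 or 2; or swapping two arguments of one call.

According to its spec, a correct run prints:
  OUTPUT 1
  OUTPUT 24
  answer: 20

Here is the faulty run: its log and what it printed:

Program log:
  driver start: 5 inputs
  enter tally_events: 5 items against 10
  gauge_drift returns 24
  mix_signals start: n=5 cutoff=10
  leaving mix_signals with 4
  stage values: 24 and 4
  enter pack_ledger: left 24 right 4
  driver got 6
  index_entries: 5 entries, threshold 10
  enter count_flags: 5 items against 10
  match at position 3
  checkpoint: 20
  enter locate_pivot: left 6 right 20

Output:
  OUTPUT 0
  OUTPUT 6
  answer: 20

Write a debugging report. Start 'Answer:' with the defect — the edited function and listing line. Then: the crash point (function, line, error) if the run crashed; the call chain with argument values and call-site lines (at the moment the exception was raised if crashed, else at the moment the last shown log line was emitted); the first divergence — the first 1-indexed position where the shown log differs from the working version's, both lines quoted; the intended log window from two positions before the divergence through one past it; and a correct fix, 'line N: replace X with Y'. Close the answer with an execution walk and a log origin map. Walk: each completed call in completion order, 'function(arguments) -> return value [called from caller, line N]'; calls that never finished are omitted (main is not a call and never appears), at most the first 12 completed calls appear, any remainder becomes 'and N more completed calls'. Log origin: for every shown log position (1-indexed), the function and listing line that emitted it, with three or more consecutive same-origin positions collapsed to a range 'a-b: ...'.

Answer: the defect is in mix_signals at line 13.
Key observation: Position 5 is the first bad log line: 'leaving mix_signals with 4' should read 'leaving mix_signals with 1'.
Call chain: main -> locate_pivot(6, 20) (called at line 57).
First divergence: position 5; shown 'leaving mix_signals with 4' vs intended 'leaving mix_signals with 1'.
Intended log window:
  3: gauge_drift returns 24
  4: mix_signals start: n=5 cutoff=10
  5: leaving mix_signals with 1
  6: stage values: 24 and 1
Execution walk:
  gauge_drift([6, 1, 4, 10, 3]) -> 24  [called from tally_events, line 25]
  mix_signals([6, 1, 4, 10, 3], 10) -> 4  [called from tally_events, line 26]
  pack_ledger(24, 4) -> 6  [called from tally_events, line 28]
  tally_events([6, 1, 4, 10, 3], 10) -> 6  [called from main, line 53]
  count_flags([6, 1, 4, 10, 3], 10) -> 3  [called from index_entries, line 38]
  index_entries([6, 1, 4, 10, 3], 10) -> 20  [called from main, line 55]
  locate_pivot(6, 20) -> 0  [called from main, line 57]
Origin of each log line:
  1: logged in main at line 52
  2: logged in tally_events at line 24
  3: logged in gauge_drift at line 5
  4: logged in mix_signals at line 9
  5: logged in mix_signals at line 14
  6: logged in tally_events at line 27
  7: logged in pack_ledger at line 18
  8: logged in main at line 54
  9: logged in index_entries at line 37
  10: logged in count_flags at line 31
  11: logged in index_entries at line 39
  12: logged in main at line 56
  13: logged in locate_pivot at line 44
A correct fix: line 13: replace `step` with `base`.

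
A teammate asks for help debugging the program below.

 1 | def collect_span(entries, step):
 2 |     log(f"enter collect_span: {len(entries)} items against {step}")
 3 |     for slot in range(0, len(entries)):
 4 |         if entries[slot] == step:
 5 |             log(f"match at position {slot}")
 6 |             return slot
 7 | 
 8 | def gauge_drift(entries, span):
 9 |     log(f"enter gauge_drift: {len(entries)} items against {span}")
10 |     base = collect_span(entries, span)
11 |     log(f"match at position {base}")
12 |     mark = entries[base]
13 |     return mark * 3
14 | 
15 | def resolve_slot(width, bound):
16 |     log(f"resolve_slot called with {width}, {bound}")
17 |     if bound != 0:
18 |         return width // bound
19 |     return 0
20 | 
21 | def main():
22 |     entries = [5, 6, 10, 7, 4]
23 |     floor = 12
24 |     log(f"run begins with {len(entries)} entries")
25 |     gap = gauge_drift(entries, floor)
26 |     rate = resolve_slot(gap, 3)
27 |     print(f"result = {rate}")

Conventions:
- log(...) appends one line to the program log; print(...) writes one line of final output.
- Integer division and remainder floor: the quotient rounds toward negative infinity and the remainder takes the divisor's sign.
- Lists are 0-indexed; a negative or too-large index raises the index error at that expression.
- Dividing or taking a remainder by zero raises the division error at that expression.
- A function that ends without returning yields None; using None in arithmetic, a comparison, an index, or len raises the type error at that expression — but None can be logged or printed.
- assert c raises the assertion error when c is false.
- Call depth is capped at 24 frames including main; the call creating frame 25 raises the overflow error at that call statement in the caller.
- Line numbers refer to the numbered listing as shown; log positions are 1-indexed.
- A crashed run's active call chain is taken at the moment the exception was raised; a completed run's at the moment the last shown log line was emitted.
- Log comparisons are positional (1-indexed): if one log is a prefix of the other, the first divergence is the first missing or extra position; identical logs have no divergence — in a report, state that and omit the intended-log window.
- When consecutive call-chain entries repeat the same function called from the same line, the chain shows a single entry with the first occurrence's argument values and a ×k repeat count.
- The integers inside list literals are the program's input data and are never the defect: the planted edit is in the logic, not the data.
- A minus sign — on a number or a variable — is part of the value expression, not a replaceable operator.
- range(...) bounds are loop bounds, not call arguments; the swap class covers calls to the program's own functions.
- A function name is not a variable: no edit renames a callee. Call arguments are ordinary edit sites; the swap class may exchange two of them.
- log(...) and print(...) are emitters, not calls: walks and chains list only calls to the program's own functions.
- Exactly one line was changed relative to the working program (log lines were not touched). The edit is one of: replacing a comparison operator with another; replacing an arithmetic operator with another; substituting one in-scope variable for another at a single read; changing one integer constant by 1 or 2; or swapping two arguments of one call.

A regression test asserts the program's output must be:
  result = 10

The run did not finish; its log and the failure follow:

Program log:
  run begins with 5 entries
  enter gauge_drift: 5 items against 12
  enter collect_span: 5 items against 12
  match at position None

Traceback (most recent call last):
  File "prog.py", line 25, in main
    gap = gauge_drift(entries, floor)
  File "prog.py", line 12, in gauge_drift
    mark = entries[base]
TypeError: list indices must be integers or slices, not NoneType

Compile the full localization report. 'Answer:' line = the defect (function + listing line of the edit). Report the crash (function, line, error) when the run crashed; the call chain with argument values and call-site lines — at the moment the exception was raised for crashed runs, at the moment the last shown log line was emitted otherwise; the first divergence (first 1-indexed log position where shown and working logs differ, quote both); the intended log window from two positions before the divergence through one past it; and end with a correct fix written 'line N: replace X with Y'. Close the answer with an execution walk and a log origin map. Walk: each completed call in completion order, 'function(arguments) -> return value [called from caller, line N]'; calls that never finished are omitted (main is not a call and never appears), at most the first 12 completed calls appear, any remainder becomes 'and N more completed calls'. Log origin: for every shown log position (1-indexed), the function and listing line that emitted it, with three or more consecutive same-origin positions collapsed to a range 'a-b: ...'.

Answer: the defect is in main at line 23.
Key observation: Everything matches until log position 2, which reads 'enter gauge_drift: 5 items against 12' in place of 'enter gauge_drift: 5 items against 10'.
Crash: gauge_drift, line 12, TypeError.
Call chain: main -> gauge_drift([5, 6, 10, 7, 4], 12) (called at line 25).
First divergence: position 2 — shown 'enter gauge_drift: 5 items against 12', intended 'enter gauge_drift: 5 items against 10'.
Intended log window:
  1: run begins with 5 entries
  2: enter gauge_drift: 5 items against 10
  3: enter collect_span: 5 items against 10
Execution walk:
  collect_span([5, 6, 10, 7, 4], 12) -> None  [called from gauge_drift, line 10]
Log origins:
  1: from main, line 24
  2: from gauge_drift, line 9
  3: from collect_span, line 2
  4: from gauge_drift, line 11
A correct fix: line 23: replace `12` with `10`.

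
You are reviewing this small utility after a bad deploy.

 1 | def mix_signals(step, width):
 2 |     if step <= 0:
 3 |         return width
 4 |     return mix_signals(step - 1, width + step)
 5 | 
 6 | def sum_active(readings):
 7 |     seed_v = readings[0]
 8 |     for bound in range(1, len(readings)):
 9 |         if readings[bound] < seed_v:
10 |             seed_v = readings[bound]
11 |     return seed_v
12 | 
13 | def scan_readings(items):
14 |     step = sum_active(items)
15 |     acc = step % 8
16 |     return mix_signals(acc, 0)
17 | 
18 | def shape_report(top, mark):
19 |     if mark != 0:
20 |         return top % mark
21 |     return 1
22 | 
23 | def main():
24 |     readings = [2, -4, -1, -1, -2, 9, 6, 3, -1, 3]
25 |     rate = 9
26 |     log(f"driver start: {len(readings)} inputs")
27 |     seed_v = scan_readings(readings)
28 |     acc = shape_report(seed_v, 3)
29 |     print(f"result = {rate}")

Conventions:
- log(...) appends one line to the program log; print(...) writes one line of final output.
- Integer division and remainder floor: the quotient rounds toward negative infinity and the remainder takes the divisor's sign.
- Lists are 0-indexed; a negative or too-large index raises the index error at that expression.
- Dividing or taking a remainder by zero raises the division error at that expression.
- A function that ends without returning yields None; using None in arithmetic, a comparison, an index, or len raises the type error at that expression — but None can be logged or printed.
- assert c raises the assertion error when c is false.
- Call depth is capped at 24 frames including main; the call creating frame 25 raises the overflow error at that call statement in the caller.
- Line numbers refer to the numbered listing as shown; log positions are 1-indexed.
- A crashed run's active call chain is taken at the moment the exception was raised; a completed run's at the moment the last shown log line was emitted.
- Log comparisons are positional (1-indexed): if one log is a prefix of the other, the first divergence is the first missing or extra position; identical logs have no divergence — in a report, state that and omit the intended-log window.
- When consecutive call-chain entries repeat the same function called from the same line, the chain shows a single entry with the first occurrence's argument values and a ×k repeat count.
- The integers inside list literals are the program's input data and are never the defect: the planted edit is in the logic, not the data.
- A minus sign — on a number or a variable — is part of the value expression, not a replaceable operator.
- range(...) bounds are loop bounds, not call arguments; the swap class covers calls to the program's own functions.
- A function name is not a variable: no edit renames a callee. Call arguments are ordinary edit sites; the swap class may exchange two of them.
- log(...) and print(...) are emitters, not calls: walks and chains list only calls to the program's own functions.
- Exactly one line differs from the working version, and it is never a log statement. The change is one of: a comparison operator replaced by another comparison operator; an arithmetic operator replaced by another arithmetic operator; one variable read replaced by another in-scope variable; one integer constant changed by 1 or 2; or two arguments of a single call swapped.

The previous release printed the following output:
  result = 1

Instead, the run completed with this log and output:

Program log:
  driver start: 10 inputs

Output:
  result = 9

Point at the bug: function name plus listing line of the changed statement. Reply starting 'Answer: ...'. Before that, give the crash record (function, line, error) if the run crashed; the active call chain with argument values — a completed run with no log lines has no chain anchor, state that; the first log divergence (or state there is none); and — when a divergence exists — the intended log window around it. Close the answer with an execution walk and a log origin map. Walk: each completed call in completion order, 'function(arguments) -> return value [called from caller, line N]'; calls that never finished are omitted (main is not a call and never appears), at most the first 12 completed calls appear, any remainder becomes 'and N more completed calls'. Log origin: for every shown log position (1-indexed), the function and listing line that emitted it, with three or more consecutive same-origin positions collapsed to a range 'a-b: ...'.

Answer: the defect is in main at line 29.
Key fact: The two runs log identically and part ways only at the printed values.
Call chain: main.
First divergence: there is none — every log position agrees.
Execution walk:
  sum_active([2, -4, -1, -1, -2, 9, 6, 3, -1, 3]) -> -4  [called from scan_readings, line 14]
  mix_signals(0, 10) -> 10  [called from mix_signals, line 4]
  mix_signals(1, 9) -> 10  [called from mix_signals, line 4]
  mix_signals(2, 7) -> 10  [called from mix_signals, line 4]
  mix_signals(3, 4) -> 10  [called from mix_signals, line 4]
  mix_signals(4, 0) -> 10  [called from scan_readings, line 16]
  scan_readings([2, -4, -1, -1, -2, 9, 6, 3, -1, 3]) -> 10  [called from main, line 27]
  shape_report(10, 3) -> 1  [called from main, line 28]
Log origins:
  1: from main, line 26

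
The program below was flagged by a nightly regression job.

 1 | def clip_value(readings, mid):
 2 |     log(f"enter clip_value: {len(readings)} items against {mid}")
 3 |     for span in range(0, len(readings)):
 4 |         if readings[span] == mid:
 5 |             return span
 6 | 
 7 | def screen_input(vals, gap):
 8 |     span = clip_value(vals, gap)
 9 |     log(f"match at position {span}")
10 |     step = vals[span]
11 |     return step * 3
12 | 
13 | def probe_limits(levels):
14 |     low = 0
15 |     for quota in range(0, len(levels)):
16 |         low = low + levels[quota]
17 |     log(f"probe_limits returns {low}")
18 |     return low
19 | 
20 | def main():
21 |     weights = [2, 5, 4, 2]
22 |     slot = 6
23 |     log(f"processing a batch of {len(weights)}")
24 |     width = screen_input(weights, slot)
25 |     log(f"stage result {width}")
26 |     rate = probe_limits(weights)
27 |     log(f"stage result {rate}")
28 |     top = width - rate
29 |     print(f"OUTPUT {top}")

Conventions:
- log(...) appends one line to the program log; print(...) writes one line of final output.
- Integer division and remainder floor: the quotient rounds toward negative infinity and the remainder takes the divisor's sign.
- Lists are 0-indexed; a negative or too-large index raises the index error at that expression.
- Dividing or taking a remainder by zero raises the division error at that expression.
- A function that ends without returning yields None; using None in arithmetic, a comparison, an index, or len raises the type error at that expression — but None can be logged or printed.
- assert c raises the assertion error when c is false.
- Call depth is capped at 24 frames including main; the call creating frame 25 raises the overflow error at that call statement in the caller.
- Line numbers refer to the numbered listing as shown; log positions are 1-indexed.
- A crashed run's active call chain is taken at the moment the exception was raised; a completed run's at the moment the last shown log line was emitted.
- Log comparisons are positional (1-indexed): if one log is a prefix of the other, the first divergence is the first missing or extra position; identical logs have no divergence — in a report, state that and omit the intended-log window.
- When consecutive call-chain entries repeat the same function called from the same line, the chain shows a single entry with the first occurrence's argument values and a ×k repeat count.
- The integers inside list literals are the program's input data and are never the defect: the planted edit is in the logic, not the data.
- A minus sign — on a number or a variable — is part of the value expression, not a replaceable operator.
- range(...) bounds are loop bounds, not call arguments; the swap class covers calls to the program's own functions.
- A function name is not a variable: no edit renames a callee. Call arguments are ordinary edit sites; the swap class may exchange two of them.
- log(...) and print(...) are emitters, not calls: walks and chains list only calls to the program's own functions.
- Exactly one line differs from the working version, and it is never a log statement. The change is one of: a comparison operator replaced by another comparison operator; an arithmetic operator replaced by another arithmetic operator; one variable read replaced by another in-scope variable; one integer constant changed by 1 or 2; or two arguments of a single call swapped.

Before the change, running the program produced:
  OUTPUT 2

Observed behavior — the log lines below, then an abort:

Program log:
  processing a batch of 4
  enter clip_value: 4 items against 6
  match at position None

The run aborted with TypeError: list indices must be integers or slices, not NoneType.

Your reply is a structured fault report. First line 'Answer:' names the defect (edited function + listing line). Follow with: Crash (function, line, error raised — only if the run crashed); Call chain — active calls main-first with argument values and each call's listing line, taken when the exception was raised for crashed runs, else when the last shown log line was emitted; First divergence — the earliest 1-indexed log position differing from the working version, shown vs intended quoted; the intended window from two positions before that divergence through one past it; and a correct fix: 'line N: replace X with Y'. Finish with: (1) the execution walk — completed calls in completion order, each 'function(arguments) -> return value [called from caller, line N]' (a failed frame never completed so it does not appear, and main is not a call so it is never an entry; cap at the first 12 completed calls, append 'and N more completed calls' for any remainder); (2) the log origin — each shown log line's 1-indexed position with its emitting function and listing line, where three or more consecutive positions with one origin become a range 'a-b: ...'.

Answer: the defect is in main at line 22.
Key fact: Everything matches until log position 2, which reads 'enter clip_value: 4 items against 6' in place of 'enter clip_value: 4 items against 5'.
Crash: screen_input, line 10, TypeError.
Call chain: main -> screen_input([2, 5, 4, 2], 6) (called at line 24).
First divergence: position 2 — the shown line 'enter clip_value: 4 items against 6' should read 'enter clip_value: 4 items against 5'.
Intended log window:
  1: processing a batch of 4
  2: enter clip_value: 4 items against 5
  3: match at position 1
Execution walk:
  clip_value([2, 5, 4, 2], 6) -> None  [called from screen_input, line 8]
Log origin:
  1: from main, line 23
  2: from clip_value, line 2
  3: from screen_input, line 9
A correct fix: line 22: replace `6` with `5`.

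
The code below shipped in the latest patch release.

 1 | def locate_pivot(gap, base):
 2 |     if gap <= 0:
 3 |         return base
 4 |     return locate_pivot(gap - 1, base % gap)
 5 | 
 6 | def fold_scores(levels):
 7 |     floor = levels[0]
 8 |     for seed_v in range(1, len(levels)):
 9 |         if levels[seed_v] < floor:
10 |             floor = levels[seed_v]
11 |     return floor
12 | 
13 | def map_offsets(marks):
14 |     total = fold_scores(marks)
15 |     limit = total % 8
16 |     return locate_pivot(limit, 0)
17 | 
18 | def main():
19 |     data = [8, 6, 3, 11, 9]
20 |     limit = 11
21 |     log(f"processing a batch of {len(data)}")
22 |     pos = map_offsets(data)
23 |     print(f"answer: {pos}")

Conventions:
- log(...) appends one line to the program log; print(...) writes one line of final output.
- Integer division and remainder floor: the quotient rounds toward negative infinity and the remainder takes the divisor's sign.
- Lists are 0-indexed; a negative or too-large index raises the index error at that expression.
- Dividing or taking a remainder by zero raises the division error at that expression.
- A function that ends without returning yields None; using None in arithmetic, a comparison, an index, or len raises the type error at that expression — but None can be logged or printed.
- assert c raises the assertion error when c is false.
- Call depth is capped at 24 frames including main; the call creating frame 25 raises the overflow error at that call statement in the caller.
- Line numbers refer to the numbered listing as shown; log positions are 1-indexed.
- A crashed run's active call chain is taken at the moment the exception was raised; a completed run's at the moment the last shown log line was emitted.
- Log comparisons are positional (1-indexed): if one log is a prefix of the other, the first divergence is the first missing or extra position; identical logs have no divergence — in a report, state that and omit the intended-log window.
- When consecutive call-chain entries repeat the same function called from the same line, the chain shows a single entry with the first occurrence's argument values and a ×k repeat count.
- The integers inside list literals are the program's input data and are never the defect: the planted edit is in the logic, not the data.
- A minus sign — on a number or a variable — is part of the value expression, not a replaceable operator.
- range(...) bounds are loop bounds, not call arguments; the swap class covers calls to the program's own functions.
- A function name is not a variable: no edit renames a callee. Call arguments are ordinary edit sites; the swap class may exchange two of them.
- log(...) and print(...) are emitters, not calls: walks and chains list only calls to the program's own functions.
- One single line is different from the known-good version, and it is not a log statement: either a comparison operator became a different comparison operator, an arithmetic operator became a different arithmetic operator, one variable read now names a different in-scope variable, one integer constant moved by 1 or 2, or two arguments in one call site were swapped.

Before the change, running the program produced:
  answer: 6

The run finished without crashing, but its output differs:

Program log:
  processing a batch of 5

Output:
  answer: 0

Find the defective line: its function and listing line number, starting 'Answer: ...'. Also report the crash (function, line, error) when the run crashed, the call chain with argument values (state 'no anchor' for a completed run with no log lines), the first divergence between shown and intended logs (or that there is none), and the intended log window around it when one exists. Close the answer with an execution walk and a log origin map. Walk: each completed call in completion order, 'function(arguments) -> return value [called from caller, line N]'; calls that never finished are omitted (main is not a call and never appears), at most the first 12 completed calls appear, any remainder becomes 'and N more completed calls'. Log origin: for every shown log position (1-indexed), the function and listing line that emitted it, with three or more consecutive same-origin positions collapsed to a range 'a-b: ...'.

Answer: the defect is in locate_pivot at line 4.
Key observation: Log streams are identical — the defect surfaces only in the printed output.
Call chain: main.
First divergence: none; the two logs match at every position.
Execution walk:
  fold_scores([8, 6, 3, 11, 9]) -> 3  [called from map_offsets, line 14]
  locate_pivot(0, 0) -> 0  [called from locate_pivot, line 4]
  locate_pivot(1, 0) -> 0  [called from locate_pivot, line 4]
  locate_pivot(2, 0) -> 0  [called from locate_pivot, line 4]
  locate_pivot(3, 0) -> 0  [called from map_offsets, line 16]
  map_offsets([8, 6, 3, 11, 9]) -> 0  [called from main, line 22]
Log origin:
  1: emitted by main (line 21)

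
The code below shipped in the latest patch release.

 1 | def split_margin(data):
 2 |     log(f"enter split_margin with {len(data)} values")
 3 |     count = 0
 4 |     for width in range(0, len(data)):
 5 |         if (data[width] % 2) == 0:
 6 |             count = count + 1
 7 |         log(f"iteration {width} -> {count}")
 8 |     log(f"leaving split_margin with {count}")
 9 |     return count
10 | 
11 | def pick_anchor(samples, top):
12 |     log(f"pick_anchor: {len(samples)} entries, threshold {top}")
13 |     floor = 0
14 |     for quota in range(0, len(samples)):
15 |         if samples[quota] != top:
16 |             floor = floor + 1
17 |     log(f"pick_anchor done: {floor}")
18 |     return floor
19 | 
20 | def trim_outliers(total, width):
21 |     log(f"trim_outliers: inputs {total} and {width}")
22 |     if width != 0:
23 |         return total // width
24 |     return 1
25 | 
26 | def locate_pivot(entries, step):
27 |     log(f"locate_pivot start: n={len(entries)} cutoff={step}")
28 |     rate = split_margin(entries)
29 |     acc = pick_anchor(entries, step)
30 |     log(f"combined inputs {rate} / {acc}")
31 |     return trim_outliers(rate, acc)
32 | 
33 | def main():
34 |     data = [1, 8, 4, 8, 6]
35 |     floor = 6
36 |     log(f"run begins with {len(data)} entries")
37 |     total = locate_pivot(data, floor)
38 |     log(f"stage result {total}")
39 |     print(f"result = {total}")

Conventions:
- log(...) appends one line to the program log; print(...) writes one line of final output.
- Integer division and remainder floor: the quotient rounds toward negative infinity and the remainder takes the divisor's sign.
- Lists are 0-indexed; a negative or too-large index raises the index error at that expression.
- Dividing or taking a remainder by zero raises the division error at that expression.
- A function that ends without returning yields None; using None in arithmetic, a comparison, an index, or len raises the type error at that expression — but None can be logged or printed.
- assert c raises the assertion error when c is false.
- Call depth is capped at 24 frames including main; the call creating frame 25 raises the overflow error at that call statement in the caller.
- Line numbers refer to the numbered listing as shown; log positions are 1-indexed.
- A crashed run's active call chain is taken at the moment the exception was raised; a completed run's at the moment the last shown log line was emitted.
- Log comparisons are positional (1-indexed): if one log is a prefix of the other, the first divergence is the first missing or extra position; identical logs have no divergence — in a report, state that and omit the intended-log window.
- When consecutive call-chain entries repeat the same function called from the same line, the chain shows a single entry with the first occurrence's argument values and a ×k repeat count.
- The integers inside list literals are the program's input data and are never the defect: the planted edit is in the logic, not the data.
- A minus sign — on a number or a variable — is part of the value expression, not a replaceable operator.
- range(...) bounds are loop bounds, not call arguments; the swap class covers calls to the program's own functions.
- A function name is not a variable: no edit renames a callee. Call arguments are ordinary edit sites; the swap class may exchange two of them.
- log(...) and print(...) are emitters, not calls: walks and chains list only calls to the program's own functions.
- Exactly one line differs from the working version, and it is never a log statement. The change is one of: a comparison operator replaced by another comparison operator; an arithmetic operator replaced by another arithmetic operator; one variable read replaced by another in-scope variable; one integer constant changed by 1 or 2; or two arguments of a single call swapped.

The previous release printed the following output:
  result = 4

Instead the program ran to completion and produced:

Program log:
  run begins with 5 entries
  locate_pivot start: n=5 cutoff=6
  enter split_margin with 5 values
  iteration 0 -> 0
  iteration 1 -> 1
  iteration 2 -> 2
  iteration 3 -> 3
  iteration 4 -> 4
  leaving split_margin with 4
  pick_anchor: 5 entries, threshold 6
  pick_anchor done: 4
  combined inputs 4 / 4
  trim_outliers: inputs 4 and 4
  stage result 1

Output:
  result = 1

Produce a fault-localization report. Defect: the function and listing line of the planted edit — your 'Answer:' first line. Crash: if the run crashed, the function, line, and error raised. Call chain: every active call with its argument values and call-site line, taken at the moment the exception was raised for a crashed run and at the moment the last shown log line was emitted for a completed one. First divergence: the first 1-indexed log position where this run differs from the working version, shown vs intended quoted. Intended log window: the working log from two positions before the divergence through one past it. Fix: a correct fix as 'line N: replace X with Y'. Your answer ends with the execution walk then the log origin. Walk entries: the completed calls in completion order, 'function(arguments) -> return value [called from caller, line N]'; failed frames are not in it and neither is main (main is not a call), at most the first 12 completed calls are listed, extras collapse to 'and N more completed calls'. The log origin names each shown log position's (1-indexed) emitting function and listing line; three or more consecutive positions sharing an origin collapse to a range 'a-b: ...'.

Answer: the defect is in pick_anchor at line 15.
Key fact: Everything matches until log position 11, which reads 'pick_anchor done: 4' in place of 'pick_anchor done: 1'.
Call chain: main.
First divergence: at position 11 the run shows 'pick_anchor done: 4' where the working version logs 'pick_anchor done: 1'.
Intended log window:
  9: leaving split_margin with 4
  10: pick_anchor: 5 entries, threshold 6
  11: pick_anchor done: 1
  12: combined inputs 4 / 1
Execution walk:
  split_margin([1, 8, 4, 8, 6]) -> 4  [called from locate_pivot, line 28]
  pick_anchor([1, 8, 4, 8, 6], 6) -> 4  [called from locate_pivot, line 29]
  trim_outliers(4, 4) -> 1  [called from locate_pivot, line 31]
  locate_pivot([1, 8, 4, 8, 6], 6) -> 1  [called from main, line 37]
Log origin:
  1: from main, line 36
  2: from locate_pivot, line 27
  3: from split_margin, line 2
  4-8: from split_margin, line 7
  9: from split_margin, line 8
  10: from pick_anchor, line 12
  11: from pick_anchor, line 17
  12: from locate_pivot, line 30
  13: from trim_outliers, line 21
  14: from main, line 38
A correct fix: line 15: replace `!=` with `==`.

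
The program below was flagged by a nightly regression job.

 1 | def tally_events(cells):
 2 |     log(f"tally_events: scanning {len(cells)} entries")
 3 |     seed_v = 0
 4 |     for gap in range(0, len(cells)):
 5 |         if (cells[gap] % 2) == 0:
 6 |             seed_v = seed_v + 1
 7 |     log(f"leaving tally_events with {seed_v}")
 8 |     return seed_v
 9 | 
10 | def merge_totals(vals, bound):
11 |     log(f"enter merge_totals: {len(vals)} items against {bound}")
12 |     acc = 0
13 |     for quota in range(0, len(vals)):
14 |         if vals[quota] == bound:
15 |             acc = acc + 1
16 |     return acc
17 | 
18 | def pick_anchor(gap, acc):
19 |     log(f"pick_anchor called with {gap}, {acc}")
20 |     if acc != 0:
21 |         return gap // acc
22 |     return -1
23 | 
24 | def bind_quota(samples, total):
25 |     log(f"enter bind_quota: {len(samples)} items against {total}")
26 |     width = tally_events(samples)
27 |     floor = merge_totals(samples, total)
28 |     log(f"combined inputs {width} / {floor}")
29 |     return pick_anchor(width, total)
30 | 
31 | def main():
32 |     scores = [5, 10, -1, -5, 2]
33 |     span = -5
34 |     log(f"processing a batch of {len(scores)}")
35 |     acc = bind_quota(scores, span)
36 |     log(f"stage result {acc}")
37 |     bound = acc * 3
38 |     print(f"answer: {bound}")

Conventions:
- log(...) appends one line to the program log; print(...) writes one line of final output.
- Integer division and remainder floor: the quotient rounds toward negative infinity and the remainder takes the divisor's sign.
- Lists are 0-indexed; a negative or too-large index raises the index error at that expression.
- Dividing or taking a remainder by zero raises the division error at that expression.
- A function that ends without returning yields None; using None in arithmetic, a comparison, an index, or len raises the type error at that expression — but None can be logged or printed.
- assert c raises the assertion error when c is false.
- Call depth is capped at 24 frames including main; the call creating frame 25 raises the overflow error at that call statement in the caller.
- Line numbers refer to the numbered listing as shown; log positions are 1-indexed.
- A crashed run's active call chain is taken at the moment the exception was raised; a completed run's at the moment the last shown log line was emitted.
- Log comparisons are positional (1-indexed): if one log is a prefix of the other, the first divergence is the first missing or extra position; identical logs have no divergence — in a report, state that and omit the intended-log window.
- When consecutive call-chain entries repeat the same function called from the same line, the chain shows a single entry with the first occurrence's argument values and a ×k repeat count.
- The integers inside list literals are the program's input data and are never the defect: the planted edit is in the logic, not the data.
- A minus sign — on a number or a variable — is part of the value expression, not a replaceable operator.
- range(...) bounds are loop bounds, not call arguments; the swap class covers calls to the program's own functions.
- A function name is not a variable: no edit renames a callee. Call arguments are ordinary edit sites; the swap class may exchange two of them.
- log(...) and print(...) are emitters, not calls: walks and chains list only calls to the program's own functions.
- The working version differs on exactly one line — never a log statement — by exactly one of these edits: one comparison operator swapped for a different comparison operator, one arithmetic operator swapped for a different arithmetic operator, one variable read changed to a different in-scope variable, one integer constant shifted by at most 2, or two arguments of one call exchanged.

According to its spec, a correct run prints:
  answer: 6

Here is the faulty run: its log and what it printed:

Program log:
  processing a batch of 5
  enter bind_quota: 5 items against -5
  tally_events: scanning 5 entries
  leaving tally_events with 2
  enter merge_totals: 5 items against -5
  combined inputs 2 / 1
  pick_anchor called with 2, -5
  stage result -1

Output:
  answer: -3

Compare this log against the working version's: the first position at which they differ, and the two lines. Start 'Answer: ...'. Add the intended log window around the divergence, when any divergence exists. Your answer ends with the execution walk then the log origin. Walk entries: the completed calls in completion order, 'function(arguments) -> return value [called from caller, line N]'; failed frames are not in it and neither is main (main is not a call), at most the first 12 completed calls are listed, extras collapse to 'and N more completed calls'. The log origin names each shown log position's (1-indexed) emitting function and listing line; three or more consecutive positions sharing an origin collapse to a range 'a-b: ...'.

Answer: position 7 — shown 'pick_anchor called with 2, -5', intended 'pick_anchor called with 2, 1'.
Intended log window:
  5: enter merge_totals: 5 items against -5
  6: combined inputs 2 / 1
  7: pick_anchor called with 2, 1
  8: stage result 2
Execution walk:
  tally_events([5, 10, -1, -5, 2]) -> 2  [called from bind_quota, line 26]
  merge_totals([5, 10, -1, -5, 2], -5) -> 1  [called from bind_quota, line 27]
  pick_anchor(2, -5) -> -1  [called from bind_quota, line 29]
  bind_quota([5, 10, -1, -5, 2], -5) -> -1  [called from main, line 35]
Log line origins:
  1: logged in main at line 34
  2: logged in bind_quota at line 25
  3: logged in tally_events at line 2
  4: logged in tally_events at line 7
  5: logged in merge_totals at line 11
  6: logged in bind_quota at line 28
  7: logged in pick_anchor at line 19
  8: logged in main at line 36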